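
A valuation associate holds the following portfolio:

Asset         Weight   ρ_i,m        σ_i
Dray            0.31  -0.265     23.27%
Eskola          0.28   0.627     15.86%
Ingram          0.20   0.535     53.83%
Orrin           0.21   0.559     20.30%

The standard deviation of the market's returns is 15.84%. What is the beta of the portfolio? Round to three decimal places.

β_Dray = -0.265 × 23.27% / 15.84% = -0.3893
β_Eskola = 0.627 × 15.86% / 15.84% = 0.6278
β_Ingram = 0.535 × 53.83% / 15.84% = 1.8181
β_Orrin = 0.559 × 20.30% / 15.84% = 0.7164
β_P = Σ w_i β_i = 0.31×-0.3893 + 0.28×0.6278 + 0.20×1.8181 + 0.21×0.7164 = 0.5692

0.569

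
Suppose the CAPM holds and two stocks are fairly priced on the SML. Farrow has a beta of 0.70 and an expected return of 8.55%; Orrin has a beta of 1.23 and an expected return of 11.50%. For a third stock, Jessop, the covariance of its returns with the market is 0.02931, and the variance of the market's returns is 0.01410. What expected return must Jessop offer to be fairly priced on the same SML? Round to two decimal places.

16.22%

MRP = (11.50% − 8.55%) / (1.23 − 0.70) = 5.5660%
R_f = 8.55% − 0.70 × 5.5660% = 4.6538%
β_Jessop = Cov / Var(R_m) = 0.02931 / 0.01410 = 2.0787
E(R_Jessop) = R_f + β × MRP = 4.6538% + 2.0787 × 5.5660% = 16.22%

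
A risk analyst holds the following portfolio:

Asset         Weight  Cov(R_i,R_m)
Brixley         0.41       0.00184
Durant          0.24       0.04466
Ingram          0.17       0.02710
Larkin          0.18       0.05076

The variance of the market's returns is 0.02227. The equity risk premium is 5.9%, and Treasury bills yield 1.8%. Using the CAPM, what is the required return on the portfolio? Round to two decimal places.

8.48%

β_Brixley = 0.00184 / 0.02227 = 0.0826
β_Durant = 0.04466 / 0.02227 = 2.0054
β_Ingram = 0.02710 / 0.02227 = 1.2169
β_Larkin = 0.05076 / 0.02227 = 2.2793
β_P = Σ w_i β_i = 0.41×0.0826 + 0.24×2.0054 + 0.17×1.2169 + 0.18×2.2793 = 1.1323
E(R_P) = R_f + β_P × MRP = 1.8% + 1.1323 × 5.9% = 8.48%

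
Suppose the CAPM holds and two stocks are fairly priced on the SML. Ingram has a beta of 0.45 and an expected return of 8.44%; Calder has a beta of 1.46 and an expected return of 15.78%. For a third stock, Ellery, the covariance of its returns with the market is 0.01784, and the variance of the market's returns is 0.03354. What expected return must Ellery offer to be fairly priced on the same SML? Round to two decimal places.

MRP = (15.78% − 8.44%) / (1.46 − 0.45) = 7.2673%
R_f = 8.44% − 0.45 × 7.2673% = 5.1697%
β_Ellery = Cov / Var(R_m) = 0.01784 / 0.03354 = 0.5319
E(R_Ellery) = R_f + β × MRP = 5.1697% + 0.5319 × 7.2673% = 9.04%

9.04%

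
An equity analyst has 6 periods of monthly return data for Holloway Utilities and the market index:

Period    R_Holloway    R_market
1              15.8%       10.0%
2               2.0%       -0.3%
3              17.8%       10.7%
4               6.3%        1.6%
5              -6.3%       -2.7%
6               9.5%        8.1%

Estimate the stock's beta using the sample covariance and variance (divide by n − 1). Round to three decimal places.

1.491

Mean R_i = (15.8 + 2.0 + 17.8 + 6.3 − 6.3 + 9.5) / 6 = 7.5167%
Mean R_m = (10.0 − 0.3 + 10.7 + 1.6 − 2.7 + 8.1) / 6 = 4.5667%
Σ(R_i − R̄_i)(R_m − R̄_m) = 245.9433  ⇒  Cov = 245.9433 / 5 = 49.1887
Σ(R_m − R̄_m)² = 164.9133  ⇒  Var(R_m) = 164.9133 / 5 = 32.9827
β = Cov / Var(R_m) = 49.1887 / 32.9827 = 1.4913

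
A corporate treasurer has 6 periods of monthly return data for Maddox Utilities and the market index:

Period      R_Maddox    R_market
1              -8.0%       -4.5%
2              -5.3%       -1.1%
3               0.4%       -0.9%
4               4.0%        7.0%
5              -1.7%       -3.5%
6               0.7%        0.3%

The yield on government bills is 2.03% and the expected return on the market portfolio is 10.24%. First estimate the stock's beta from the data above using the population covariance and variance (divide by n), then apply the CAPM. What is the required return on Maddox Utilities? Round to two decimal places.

9.12%

Mean R_i = (-8.0 − 5.3 + 0.4 + 4.0 − 1.7 + 0.7) / 6 = -1.6500%
Mean R_m = (-4.5 − 1.1 − 0.9 + 7.0 − 3.5 + 0.3) / 6 = -0.4500%
Σ(R_i − R̄_i)(R_m − R̄_m) = 71.1750  ⇒  Cov = 71.1750 / 6 = 11.8625
Σ(R_m − R̄_m)² = 82.3950  ⇒  Var(R_m) = 82.3950 / 6 = 13.7325
β = Cov / Var(R_m) = 11.8625 / 13.7325 = 0.8638
MRP = 10.24% − 2.03% = 8.21%
E(R) = R_f + β × MRP = 2.03% + 0.8638 × 8.21% = 9.12%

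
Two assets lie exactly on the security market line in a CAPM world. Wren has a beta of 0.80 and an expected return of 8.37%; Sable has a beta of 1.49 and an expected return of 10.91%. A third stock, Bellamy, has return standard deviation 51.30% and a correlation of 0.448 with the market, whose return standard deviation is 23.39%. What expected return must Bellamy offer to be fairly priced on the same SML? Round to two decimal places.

9.04%

MRP = (10.91% − 8.37%) / (1.49 − 0.80) = 3.6812%
R_f = 8.37% − 0.80 × 3.6812% = 5.4250%
β_Bellamy = ρ·σ_i/σ_m = 0.448 × 51.30 / 23.39 = 0.9826
E(R_Bellamy) = R_f + β × MRP = 5.4250% + 0.9826 × 3.6812% = 9.04%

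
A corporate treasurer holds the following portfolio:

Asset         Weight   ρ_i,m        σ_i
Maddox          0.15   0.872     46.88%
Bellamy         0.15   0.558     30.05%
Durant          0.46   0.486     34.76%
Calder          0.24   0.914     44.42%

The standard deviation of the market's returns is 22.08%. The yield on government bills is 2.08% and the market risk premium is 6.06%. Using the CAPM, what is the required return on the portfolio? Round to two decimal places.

9.26%

β_Maddox = 0.872 × 46.88% / 22.08% = 1.8514
β_Bellamy = 0.558 × 30.05% / 22.08% = 0.7594
β_Durant = 0.486 × 34.76% / 22.08% = 0.7651
β_Calder = 0.914 × 44.42% / 22.08% = 1.8388
β_P = Σ w_i β_i = 0.15×1.8514 + 0.15×0.7594 + 0.46×0.7651 + 0.24×1.8388 = 1.1849
E(R_P) = R_f + β_P × MRP = 2.08% + 1.1849 × 6.06% = 9.26%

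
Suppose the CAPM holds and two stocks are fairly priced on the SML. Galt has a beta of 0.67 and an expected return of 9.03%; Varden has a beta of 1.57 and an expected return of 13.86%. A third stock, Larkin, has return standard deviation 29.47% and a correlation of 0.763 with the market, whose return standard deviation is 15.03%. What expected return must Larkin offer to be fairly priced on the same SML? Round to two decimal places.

MRP = (13.86% − 9.03%) / (1.57 − 0.67) = 5.3667%
R_f = 9.03% − 0.67 × 5.3667% = 5.4343%
β_Larkin = ρ·σ_i/σ_m = 0.763 × 29.47 / 15.03 = 1.4960
E(R_Larkin) = R_f + β × MRP = 5.4343% + 1.4960 × 5.3667% = 13.46%

13.46%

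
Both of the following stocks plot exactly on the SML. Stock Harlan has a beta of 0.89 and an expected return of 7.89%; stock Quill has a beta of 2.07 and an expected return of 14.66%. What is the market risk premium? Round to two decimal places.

5.74%

Both satisfy E(R) = R_f + β·MRP, so the slope of the SML is
MRP = (14.66% − 7.89%) / (2.07 − 0.89) = 6.77% / 1.18 = 5.7373%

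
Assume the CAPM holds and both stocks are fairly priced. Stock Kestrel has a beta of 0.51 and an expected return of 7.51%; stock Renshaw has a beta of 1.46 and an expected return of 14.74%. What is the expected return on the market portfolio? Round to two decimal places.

11.24%

Both satisfy E(R) = R_f + β·MRP, so the slope of the SML is
MRP = (14.74% − 7.51%) / (1.46 − 0.51) = 7.23% / 0.95 = 7.6105%
R_f = E(R_Kestrel) − β_Kestrel·MRP = 7.51% − 0.51 × 7.6105% = 3.6286%
E(R_m) = R_f + MRP = 3.6286% + 7.6105% = 11.24%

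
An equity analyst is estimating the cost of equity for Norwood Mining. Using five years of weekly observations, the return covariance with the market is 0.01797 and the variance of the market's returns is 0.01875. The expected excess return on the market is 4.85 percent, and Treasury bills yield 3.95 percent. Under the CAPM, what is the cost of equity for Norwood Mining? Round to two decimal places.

β = Cov(R_i, R_m) / Var(R_m) = 0.01797 / 0.01875 = 0.9584
E(R) = R_f + β × MRP = 3.95% + 0.9584 × 4.85% = 8.60%

8.60%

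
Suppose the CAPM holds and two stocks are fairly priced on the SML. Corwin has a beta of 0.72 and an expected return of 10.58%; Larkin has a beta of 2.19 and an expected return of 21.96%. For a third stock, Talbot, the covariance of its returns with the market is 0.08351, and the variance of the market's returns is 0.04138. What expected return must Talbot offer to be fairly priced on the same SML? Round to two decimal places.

MRP = (21.96% − 10.58%) / (2.19 − 0.72) = 7.7415%
R_f = 10.58% − 0.72 × 7.7415% = 5.0061%
β_Talbot = Cov / Var(R_m) = 0.08351 / 0.04138 = 2.0181
E(R_Talbot) = R_f + β × MRP = 5.0061% + 2.0181 × 7.7415% = 20.63%

20.63%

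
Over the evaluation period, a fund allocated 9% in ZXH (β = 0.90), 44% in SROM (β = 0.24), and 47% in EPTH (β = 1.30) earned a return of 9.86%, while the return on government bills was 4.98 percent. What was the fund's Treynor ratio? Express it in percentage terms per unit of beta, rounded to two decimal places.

6.12%

β_P = 0.09×0.90 + 0.44×0.24 + 0.47×1.30 = 0.7976
Treynor = (R_P − R_f) / β_P = (9.86% − 4.98%) / 0.7976 = 4.88% / 0.7976 = 6.12%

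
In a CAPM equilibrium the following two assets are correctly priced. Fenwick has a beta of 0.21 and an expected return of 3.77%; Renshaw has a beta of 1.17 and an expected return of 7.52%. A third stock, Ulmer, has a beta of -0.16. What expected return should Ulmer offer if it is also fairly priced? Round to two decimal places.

2.32%

MRP (SML slope) = (7.52% − 3.77%) / (1.17 − 0.21) = 3.75% / 0.96 = 3.9063%
R_f (intercept) = 3.77% − 0.21 × 3.9063% = 2.9497%
E(R_Ulmer) = R_f + β × MRP = 2.9497% + -0.16 × 3.9063% = 2.32%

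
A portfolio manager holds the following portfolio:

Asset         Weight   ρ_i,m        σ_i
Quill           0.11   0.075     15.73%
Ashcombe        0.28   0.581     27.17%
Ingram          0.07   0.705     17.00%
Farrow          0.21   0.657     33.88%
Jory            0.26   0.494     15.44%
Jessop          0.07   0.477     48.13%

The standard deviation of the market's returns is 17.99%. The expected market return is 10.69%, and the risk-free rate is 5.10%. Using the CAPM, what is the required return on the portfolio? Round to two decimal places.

β_Quill = 0.075 × 15.73% / 17.99% = 0.0656
β_Ashcombe = 0.581 × 27.17% / 17.99% = 0.8775
β_Ingram = 0.705 × 17.00% / 17.99% = 0.6662
β_Farrow = 0.657 × 33.88% / 17.99% = 1.2373
β_Jory = 0.494 × 15.44% / 17.99% = 0.4240
β_Jessop = 0.477 × 48.13% / 17.99% = 1.2762
β_P = Σ w_i β_i = 0.11×0.0656 + 0.28×0.8775 + 0.07×0.6662 + 0.21×1.2373 + 0.26×0.4240 + 0.07×1.2762 = 0.7590
MRP = 10.69% − 5.10% = 5.59%
E(R_P) = R_f + β_P × MRP = 5.10% + 0.7590 × 5.59% = 9.34%

9.34%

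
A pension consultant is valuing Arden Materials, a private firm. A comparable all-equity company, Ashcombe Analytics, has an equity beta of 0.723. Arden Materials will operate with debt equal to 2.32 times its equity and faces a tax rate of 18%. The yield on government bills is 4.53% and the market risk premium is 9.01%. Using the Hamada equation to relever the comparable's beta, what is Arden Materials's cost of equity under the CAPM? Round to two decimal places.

23.44%

β_L = β_U × [1 + (1 − t)(D/E)] = 0.723 × [1 + (1 − 0.18) × 2.32]
    = 0.723 × [1 + 0.82 × 2.32] = 0.723 × 2.9024 = 2.0984
E(R) = R_f + β_L × MRP = 4.53% + 2.0984 × 9.01% = 23.44%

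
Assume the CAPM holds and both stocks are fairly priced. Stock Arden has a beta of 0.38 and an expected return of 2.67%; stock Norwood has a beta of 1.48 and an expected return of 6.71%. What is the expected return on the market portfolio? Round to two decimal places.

Both satisfy E(R) = R_f + β·MRP, so the slope of the SML is
MRP = (6.71% − 2.67%) / (1.48 − 0.38) = 4.04% / 1.10 = 3.6727%
R_f = E(R_Arden) − β_Arden·MRP = 2.67% − 0.38 × 3.6727% = 1.2744%
E(R_m) = R_f + MRP = 1.2744% + 3.6727% = 4.95%

4.95%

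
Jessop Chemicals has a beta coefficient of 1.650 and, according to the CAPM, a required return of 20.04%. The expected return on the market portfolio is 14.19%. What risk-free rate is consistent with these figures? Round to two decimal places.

E(R) = R_f + β(E(R_m) − R_f) = R_f(1 − β) + β·E(R_m)
20.04% = R_f × (1 − 1.650) + 1.650 × 14.19%
20.04% = R_f × -0.650 + 23.41350%
R_f = (20.04% − 23.41350%) / -0.650 = 5.19%

5.19%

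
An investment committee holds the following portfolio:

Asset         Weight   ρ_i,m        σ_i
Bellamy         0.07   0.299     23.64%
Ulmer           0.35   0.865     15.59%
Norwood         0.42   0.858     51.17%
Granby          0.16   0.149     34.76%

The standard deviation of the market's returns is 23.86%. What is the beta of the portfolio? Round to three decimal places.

1.026

β_Bellamy = 0.299 × 23.64% / 23.86% = 0.2962
β_Ulmer = 0.865 × 15.59% / 23.86% = 0.5652
β_Norwood = 0.858 × 51.17% / 23.86% = 1.8401
β_Granby = 0.149 × 34.76% / 23.86% = 0.2171
β_P = Σ w_i β_i = 0.07×0.2962 + 0.35×0.5652 + 0.42×1.8401 + 0.16×0.2171 = 1.0261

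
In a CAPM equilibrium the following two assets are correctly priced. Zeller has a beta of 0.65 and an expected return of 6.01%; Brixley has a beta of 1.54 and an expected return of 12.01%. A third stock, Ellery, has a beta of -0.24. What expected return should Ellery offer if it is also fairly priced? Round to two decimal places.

0.01%

MRP (SML slope) = (12.01% − 6.01%) / (1.54 − 0.65) = 6.00% / 0.89 = 6.7416%
R_f (intercept) = 6.01% − 0.65 × 6.7416% = 1.6280%
E(R_Ellery) = R_f + β × MRP = 1.6280% + -0.24 × 6.7416% = 0.01%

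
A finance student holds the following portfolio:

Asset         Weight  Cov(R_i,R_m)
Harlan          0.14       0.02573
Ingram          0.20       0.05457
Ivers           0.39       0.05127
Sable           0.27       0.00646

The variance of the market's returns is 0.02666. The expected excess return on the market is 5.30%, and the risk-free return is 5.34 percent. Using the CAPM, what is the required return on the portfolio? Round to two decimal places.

β_Harlan = 0.02573 / 0.02666 = 0.9651
β_Ingram = 0.05457 / 0.02666 = 2.0469
β_Ivers = 0.05127 / 0.02666 = 1.9231
β_Sable = 0.00646 / 0.02666 = 0.2423
β_P = Σ w_i β_i = 0.14×0.9651 + 0.20×2.0469 + 0.39×1.9231 + 0.27×0.2423 = 1.3599
E(R_P) = R_f + β_P × MRP = 5.34% + 1.3599 × 5.30% = 12.55%

12.55%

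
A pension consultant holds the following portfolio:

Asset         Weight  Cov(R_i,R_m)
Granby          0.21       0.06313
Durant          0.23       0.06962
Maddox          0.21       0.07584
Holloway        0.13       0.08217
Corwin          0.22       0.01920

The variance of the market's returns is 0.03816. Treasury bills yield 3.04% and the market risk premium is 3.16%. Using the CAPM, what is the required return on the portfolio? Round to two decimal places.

8.02%

β_Granby = 0.06313 / 0.03816 = 1.6544
β_Durant = 0.06962 / 0.03816 = 1.8244
β_Maddox = 0.07584 / 0.03816 = 1.9874
β_Holloway = 0.08217 / 0.03816 = 2.1533
β_Corwin = 0.01920 / 0.03816 = 0.5031
β_P = Σ w_i β_i = 0.21×1.6544 + 0.23×1.8244 + 0.21×1.9874 + 0.13×2.1533 + 0.22×0.5031 = 1.5750
E(R_P) = R_f + β_P × MRP = 3.04% + 1.5750 × 3.16% = 8.02%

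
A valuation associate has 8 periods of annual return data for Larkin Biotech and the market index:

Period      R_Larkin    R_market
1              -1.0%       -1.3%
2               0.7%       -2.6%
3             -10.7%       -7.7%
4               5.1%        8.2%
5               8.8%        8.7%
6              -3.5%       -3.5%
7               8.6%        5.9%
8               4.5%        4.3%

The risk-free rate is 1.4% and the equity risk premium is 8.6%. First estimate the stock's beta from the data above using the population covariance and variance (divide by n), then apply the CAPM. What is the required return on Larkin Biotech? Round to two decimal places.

10.19%

Mean R_i = (-1.0 + 0.7 − 10.7 + 5.1 + 8.8 − 3.5 + 8.6 + 4.5) / 8 = 1.5625%
Mean R_m = (-1.3 − 2.6 − 7.7 + 8.2 + 8.7 − 3.5 + 5.9 + 4.3) / 8 = 1.5000%
Σ(R_i − R̄_i)(R_m − R̄_m) = 263.8400  ⇒  Cov = 263.8400 / 8 = 32.9800
Σ(R_m − R̄_m)² = 258.2200  ⇒  Var(R_m) = 258.2200 / 8 = 32.2775
β = Cov / Var(R_m) = 32.9800 / 32.2775 = 1.0218
E(R) = R_f + β × MRP = 1.4% + 1.0218 × 8.6% = 10.19%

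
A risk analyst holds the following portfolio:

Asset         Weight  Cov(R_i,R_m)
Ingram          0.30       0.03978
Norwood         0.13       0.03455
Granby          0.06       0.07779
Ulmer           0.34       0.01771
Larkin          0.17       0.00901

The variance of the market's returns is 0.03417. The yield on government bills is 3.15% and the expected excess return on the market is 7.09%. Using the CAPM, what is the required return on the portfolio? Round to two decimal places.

9.09%

β_Ingram = 0.03978 / 0.03417 = 1.1642
β_Norwood = 0.03455 / 0.03417 = 1.0111
β_Granby = 0.07779 / 0.03417 = 2.2766
β_Ulmer = 0.01771 / 0.03417 = 0.5183
β_Larkin = 0.00901 / 0.03417 = 0.2637
β_P = Σ w_i β_i = 0.30×1.1642 + 0.13×1.0111 + 0.06×2.2766 + 0.34×0.5183 + 0.17×0.2637 = 0.8384
E(R_P) = R_f + β_P × MRP = 3.15% + 0.8384 × 7.09% = 9.09%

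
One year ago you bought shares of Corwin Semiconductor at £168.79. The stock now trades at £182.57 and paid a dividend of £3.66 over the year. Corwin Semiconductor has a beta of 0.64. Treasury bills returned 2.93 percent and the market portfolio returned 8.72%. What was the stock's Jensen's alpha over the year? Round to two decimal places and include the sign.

+3.70%

Realised HPR = (P1 + D1 − P0) / P0 = (182.57 + 3.66 − 168.79) / 168.79 = 17.44 / 168.79 = 10.3324%
MRP = 8.72% − 2.93% = 5.79%
CAPM required = R_f + β·MRP = 2.93% + 0.64 × 5.79% = 6.6356%
α = realised − required = 10.3324% − 6.6356% = +3.70%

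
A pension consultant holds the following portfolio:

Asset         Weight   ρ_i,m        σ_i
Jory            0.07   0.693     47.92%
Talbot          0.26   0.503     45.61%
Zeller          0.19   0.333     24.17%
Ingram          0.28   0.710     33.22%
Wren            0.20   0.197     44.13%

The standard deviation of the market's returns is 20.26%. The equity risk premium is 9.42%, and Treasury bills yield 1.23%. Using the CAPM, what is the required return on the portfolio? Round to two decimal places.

9.67%

β_Jory = 0.693 × 47.92% / 20.26% = 1.6391
β_Talbot = 0.503 × 45.61% / 20.26% = 1.1324
β_Zeller = 0.333 × 24.17% / 20.26% = 0.3973
β_Ingram = 0.710 × 33.22% / 20.26% = 1.1642
β_Wren = 0.197 × 44.13% / 20.26% = 0.4291
β_P = Σ w_i β_i = 0.07×1.6391 + 0.26×1.1324 + 0.19×0.3973 + 0.28×1.1642 + 0.20×0.4291 = 0.8964
E(R_P) = R_f + β_P × MRP = 1.23% + 0.8964 × 9.42% = 9.67%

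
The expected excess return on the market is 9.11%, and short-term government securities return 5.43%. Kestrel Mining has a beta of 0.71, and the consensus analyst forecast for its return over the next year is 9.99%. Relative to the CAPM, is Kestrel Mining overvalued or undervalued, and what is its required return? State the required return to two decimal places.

Overvalued; required return 11.90%

Required return = R_f + β·MRP = 5.43% + 0.71 × 9.11% = 11.90%
Forecast 9.99% < required 11.90% → the stock plots below the SML → overvalued.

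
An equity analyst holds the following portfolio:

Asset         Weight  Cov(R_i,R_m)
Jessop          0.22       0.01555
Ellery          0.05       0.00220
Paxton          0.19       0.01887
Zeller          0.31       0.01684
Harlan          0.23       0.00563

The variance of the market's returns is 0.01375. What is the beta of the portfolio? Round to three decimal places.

0.991

β_Jessop = 0.01555 / 0.01375 = 1.1309
β_Ellery = 0.00220 / 0.01375 = 0.1600
β_Paxton = 0.01887 / 0.01375 = 1.3724
β_Zeller = 0.01684 / 0.01375 = 1.2247
β_Harlan = 0.00563 / 0.01375 = 0.4095
β_P = Σ w_i β_i = 0.22×1.1309 + 0.05×0.1600 + 0.19×1.3724 + 0.31×1.2247 + 0.23×0.4095 = 0.9914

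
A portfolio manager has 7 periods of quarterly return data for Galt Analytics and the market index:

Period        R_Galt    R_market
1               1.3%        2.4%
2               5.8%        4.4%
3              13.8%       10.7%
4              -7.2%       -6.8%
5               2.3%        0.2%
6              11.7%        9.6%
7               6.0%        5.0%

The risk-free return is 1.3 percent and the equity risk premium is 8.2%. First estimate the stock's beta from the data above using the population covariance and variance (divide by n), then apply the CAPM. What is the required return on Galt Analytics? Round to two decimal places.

10.87%

Mean R_i = (1.3 + 5.8 + 13.8 − 7.2 + 2.3 + 11.7 + 6.0) / 7 = 4.8143%
Mean R_m = (2.4 + 4.4 + 10.7 − 6.8 + 0.2 + 9.6 + 5.0) / 7 = 3.6429%
Σ(R_i − R̄_i)(R_m − R̄_m) = 245.2757  ⇒  Cov = 245.2757 / 7 = 35.0394
Σ(R_m − R̄_m)² = 210.1571  ⇒  Var(R_m) = 210.1571 / 7 = 30.0224
β = Cov / Var(R_m) = 35.0394 / 30.0224 = 1.1671
E(R) = R_f + β × MRP = 1.3% + 1.1671 × 8.2% = 10.87%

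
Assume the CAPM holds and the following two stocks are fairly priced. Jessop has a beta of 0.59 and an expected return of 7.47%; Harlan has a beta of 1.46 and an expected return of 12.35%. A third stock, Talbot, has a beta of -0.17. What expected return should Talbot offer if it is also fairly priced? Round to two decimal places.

3.21%

MRP (SML slope) = (12.35% − 7.47%) / (1.46 − 0.59) = 4.88% / 0.87 = 5.6092%
R_f (intercept) = 7.47% − 0.59 × 5.6092% = 4.1606%
E(R_Talbot) = R_f + β × MRP = 4.1606% + -0.17 × 5.6092% = 3.21%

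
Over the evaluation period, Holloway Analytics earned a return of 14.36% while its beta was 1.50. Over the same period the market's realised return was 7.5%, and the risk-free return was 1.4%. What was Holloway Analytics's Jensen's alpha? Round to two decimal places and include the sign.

+3.81%

Market excess return = 7.5% − 1.4% = 6.10%
CAPM benchmark = R_f + β(R_m − R_f) = 1.4% + 1.50 × 6.1% = 10.5500%
α = actual − benchmark = 14.36% − 10.5500% = +3.81%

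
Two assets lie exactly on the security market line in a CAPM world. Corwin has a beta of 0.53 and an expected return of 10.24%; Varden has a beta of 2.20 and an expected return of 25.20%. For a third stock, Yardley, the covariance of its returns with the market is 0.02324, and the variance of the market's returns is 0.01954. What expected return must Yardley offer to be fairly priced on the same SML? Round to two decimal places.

16.15%

MRP = (25.20% − 10.24%) / (2.20 − 0.53) = 8.9581%
R_f = 10.24% − 0.53 × 8.9581% = 5.4922%
β_Yardley = Cov / Var(R_m) = 0.02324 / 0.01954 = 1.1894
E(R_Yardley) = R_f + β × MRP = 5.4922% + 1.1894 × 8.9581% = 16.15%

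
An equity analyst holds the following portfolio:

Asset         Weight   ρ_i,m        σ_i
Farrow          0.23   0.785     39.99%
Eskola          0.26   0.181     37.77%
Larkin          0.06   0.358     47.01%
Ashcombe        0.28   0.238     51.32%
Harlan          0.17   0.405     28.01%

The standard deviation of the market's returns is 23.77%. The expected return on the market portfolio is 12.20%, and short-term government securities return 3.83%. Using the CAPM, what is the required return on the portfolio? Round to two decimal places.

9.24%

β_Farrow = 0.785 × 39.99% / 23.77% = 1.3207
β_Eskola = 0.181 × 37.77% / 23.77% = 0.2876
β_Larkin = 0.358 × 47.01% / 23.77% = 0.7080
β_Ashcombe = 0.238 × 51.32% / 23.77% = 0.5138
β_Harlan = 0.405 × 28.01% / 23.77% = 0.4772
β_P = Σ w_i β_i = 0.23×1.3207 + 0.26×0.2876 + 0.06×0.7080 + 0.28×0.5138 + 0.17×0.4772 = 0.6460
MRP = 12.20% − 3.83% = 8.37%
E(R_P) = R_f + β_P × MRP = 3.83% + 0.6460 × 8.37% = 9.24%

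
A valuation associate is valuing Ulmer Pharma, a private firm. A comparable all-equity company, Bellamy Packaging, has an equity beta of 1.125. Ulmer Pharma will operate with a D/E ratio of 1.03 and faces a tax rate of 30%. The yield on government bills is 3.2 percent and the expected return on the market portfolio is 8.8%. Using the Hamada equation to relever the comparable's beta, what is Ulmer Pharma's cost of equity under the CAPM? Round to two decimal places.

β_L = β_U × [1 + (1 − t)(D/E)] = 1.125 × [1 + (1 − 0.30) × 1.03]
    = 1.125 × [1 + 0.70 × 1.03] = 1.125 × 1.7210 = 1.9361
MRP = 8.8% − 3.2% = 5.60%
E(R) = R_f + β_L × MRP = 3.2% + 1.9361 × 5.6% = 14.04%

14.04%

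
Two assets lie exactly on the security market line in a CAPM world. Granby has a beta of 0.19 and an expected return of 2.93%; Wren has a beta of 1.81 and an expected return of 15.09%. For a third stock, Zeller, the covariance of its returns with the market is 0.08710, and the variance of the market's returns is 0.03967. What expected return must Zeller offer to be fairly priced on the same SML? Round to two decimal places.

MRP = (15.09% − 2.93%) / (1.81 − 0.19) = 7.5062%
R_f = 2.93% − 0.19 × 7.5062% = 1.5038%
β_Zeller = Cov / Var(R_m) = 0.08710 / 0.03967 = 2.1956
E(R_Zeller) = R_f + β × MRP = 1.5038% + 2.1956 × 7.5062% = 17.98%

17.98%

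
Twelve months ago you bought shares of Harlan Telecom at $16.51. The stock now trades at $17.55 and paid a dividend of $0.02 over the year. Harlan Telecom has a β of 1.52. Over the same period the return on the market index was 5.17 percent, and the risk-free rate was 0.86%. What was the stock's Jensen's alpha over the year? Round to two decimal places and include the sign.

Realised HPR = (P1 + D1 − P0) / P0 = (17.55 + 0.02 − 16.51) / 16.51 = 1.06 / 16.51 = 6.4204%
MRP = 5.17% − 0.86% = 4.31%
CAPM required = R_f + β·MRP = 0.86% + 1.52 × 4.31% = 7.4112%
α = realised − required = 6.4204% − 7.4112% = -0.99%

-0.99%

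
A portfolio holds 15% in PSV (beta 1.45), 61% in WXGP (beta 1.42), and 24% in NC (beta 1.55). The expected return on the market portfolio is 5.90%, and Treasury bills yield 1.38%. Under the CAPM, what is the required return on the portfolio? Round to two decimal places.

β_P = Σ w_i β_i = 0.15×1.45 + 0.61×1.42 + 0.24×1.55 = 1.4557
MRP = 5.90% − 1.38% = 4.52%
E(R_P) = R_f + β_P × MRP = 1.38% + 1.4557 × 4.52% = 7.96%

7.96%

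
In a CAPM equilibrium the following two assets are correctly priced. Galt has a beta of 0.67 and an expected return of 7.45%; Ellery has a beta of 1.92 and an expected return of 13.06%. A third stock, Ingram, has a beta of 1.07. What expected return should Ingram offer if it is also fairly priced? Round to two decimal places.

MRP (SML slope) = (13.06% − 7.45%) / (1.92 − 0.67) = 5.61% / 1.25 = 4.4880%
R_f (intercept) = 7.45% − 0.67 × 4.4880% = 4.4430%
E(R_Ingram) = R_f + β × MRP = 4.4430% + 1.07 × 4.4880% = 9.25%

9.25%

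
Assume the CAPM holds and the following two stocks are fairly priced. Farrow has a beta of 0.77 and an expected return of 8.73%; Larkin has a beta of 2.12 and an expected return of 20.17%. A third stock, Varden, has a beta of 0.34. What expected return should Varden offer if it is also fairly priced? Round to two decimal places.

MRP (SML slope) = (20.17% − 8.73%) / (2.12 − 0.77) = 11.44% / 1.35 = 8.4741%
R_f (intercept) = 8.73% − 0.77 × 8.4741% = 2.2049%
E(R_Varden) = R_f + β × MRP = 2.2049% + 0.34 × 8.4741% = 5.09%

5.09%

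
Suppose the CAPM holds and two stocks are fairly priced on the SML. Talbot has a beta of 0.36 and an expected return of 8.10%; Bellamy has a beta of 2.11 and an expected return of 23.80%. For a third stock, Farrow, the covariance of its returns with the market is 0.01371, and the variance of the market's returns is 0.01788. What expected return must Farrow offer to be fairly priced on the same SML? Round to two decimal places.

11.75%

MRP = (23.80% − 8.10%) / (2.11 − 0.36) = 8.9714%
R_f = 8.10% − 0.36 × 8.9714% = 4.8703%
β_Farrow = Cov / Var(R_m) = 0.01371 / 0.01788 = 0.7668
E(R_Farrow) = R_f + β × MRP = 4.8703% + 0.7668 × 8.9714% = 11.75%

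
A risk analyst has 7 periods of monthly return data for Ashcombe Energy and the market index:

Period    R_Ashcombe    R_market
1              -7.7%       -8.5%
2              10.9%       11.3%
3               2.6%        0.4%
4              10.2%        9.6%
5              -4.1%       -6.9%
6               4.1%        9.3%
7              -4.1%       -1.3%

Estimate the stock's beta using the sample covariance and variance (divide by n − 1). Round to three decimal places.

Mean R_i = (-7.7 + 10.9 + 2.6 + 10.2 − 4.1 + 4.1 − 4.1) / 7 = 1.7000%
Mean R_m = (-8.5 + 11.3 + 0.4 + 9.6 − 6.9 + 9.3 − 1.3) / 7 = 1.9857%
Σ(R_i − R̄_i)(R_m − R̄_m) = 335.7000  ⇒  Cov = 335.7000 / 6 = 55.9500
Σ(R_m − R̄_m)² = 400.4486  ⇒  Var(R_m) = 400.4486 / 6 = 66.7414
β = Cov / Var(R_m) = 55.9500 / 66.7414 = 0.8383

0.838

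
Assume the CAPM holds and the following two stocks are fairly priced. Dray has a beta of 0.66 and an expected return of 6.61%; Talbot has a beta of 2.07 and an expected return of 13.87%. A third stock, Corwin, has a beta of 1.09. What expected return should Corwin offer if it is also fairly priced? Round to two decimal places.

MRP (SML slope) = (13.87% − 6.61%) / (2.07 − 0.66) = 7.26% / 1.41 = 5.1489%
R_f (intercept) = 6.61% − 0.66 × 5.1489% = 3.2117%
E(R_Corwin) = R_f + β × MRP = 3.2117% + 1.09 × 5.1489% = 8.82%

8.82%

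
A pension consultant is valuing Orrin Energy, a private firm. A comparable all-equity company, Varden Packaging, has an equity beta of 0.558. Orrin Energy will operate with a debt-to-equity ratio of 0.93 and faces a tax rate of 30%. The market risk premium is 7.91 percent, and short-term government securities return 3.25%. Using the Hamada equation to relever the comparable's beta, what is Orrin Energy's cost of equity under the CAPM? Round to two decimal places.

β_L = β_U × [1 + (1 − t)(D/E)] = 0.558 × [1 + (1 − 0.30) × 0.93]
    = 0.558 × [1 + 0.70 × 0.93] = 0.558 × 1.6510 = 0.9213
E(R) = R_f + β_L × MRP = 3.25% + 0.9213 × 7.91% = 10.54%

10.54%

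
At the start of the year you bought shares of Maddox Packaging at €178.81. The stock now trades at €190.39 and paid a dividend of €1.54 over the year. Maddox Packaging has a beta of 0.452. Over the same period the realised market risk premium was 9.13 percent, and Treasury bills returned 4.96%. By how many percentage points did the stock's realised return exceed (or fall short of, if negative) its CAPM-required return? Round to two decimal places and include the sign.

-1.75%

Realised HPR = (P1 + D1 − P0) / P0 = (190.39 + 1.54 − 178.81) / 178.81 = 13.12 / 178.81 = 7.3374%
CAPM required = R_f + β·MRP = 4.96% + 0.452 × 9.13% = 9.08676%
α = realised − required = 7.3374% − 9.08676% = -1.75%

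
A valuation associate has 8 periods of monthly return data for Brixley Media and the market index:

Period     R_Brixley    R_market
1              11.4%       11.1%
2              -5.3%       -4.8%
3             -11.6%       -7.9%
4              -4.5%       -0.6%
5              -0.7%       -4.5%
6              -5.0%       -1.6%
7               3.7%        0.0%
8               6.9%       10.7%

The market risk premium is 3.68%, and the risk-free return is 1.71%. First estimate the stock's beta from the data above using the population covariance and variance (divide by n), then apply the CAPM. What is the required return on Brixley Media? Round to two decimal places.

Mean R_i = (11.4 − 5.3 − 11.6 − 4.5 − 0.7 − 5.0 + 3.7 + 6.9) / 8 = -0.6375%
Mean R_m = (11.1 − 4.8 − 7.9 − 0.6 − 4.5 − 1.6 + 0.0 + 10.7) / 8 = 0.3000%
Σ(R_i − R̄_i)(R_m − R̄_m) = 332.8300  ⇒  Cov = 332.8300 / 8 = 41.6038
Σ(R_m − R̄_m)² = 345.6000  ⇒  Var(R_m) = 345.6000 / 8 = 43.2000
β = Cov / Var(R_m) = 41.6038 / 43.2000 = 0.9631
E(R) = R_f + β × MRP = 1.71% + 0.9631 × 3.68% = 5.25%

5.25%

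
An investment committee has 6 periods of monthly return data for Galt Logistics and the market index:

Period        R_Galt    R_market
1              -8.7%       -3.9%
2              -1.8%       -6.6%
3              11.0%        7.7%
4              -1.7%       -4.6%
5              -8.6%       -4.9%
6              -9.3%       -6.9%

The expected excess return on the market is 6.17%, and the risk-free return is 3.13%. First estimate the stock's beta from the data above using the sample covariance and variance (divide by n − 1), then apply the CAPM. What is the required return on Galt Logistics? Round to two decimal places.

10.71%

Mean R_i = (-8.7 − 1.8 + 11.0 − 1.7 − 8.6 − 9.3) / 6 = -3.1833%
Mean R_m = (-3.9 − 6.6 + 7.7 − 4.6 − 4.9 − 6.9) / 6 = -3.2000%
Σ(R_i − R̄_i)(R_m − R̄_m) = 183.5200  ⇒  Cov = 183.5200 / 5 = 36.7040
Σ(R_m − R̄_m)² = 149.4000  ⇒  Var(R_m) = 149.4000 / 5 = 29.8800
β = Cov / Var(R_m) = 36.7040 / 29.8800 = 1.2284
E(R) = R_f + β × MRP = 3.13% + 1.2284 × 6.17% = 10.71%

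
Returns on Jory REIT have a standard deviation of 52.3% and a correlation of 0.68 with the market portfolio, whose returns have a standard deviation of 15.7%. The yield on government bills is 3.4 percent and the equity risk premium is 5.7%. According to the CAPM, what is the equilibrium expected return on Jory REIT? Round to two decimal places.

16.31%

β = ρ × σ_i / σ_m = 0.68 × 52.3% / 15.7% = 2.2652
E(R) = 3.4% + 2.2652 × 5.7% = 16.31%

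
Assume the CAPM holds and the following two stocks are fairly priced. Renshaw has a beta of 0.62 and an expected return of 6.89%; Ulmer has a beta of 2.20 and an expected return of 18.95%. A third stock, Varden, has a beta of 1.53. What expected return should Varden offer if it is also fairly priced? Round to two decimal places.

13.84%

MRP (SML slope) = (18.95% − 6.89%) / (2.20 − 0.62) = 12.06% / 1.58 = 7.6329%
R_f (intercept) = 6.89% − 0.62 × 7.6329% = 2.1576%
E(R_Varden) = R_f + β × MRP = 2.1576% + 1.53 × 7.6329% = 13.84%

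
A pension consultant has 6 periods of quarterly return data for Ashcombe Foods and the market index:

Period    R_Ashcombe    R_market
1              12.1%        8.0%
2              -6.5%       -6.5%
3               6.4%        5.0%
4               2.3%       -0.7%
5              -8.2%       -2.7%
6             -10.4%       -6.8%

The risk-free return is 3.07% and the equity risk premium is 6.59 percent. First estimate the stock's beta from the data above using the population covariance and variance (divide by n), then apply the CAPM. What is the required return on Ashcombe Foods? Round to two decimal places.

Mean R_i = (12.1 − 6.5 + 6.4 + 2.3 − 8.2 − 10.4) / 6 = -0.7167%
Mean R_m = (8.0 − 6.5 + 5.0 − 0.7 − 2.7 − 6.8) / 6 = -0.6167%
Σ(R_i − R̄_i)(R_m − R̄_m) = 259.6483  ⇒  Cov = 259.6483 / 6 = 43.2747
Σ(R_m − R̄_m)² = 182.9883  ⇒  Var(R_m) = 182.9883 / 6 = 30.4981
β = Cov / Var(R_m) = 43.2747 / 30.4981 = 1.4189
E(R) = R_f + β × MRP = 3.07% + 1.4189 × 6.59% = 12.42%

12.42%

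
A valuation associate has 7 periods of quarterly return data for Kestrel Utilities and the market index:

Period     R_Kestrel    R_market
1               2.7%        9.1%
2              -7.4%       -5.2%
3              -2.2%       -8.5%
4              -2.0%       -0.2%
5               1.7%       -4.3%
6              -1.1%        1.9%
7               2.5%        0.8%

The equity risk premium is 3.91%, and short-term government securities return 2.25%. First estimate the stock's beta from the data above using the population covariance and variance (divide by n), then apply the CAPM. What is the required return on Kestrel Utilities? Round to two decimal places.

3.61%

Mean R_i = (2.7 − 7.4 − 2.2 − 2.0 + 1.7 − 1.1 + 2.5) / 7 = -0.8286%
Mean R_m = (9.1 − 5.2 − 8.5 − 0.2 − 4.3 + 1.9 + 0.8) / 7 = -0.9143%
Σ(R_i − R̄_i)(R_m − R̄_m) = 69.4471  ⇒  Cov = 69.4471 / 7 = 9.9210
Σ(R_m − R̄_m)² = 199.0286  ⇒  Var(R_m) = 199.0286 / 7 = 28.4327
β = Cov / Var(R_m) = 9.9210 / 28.4327 = 0.3489
E(R) = R_f + β × MRP = 2.25% + 0.3489 × 3.91% = 3.61%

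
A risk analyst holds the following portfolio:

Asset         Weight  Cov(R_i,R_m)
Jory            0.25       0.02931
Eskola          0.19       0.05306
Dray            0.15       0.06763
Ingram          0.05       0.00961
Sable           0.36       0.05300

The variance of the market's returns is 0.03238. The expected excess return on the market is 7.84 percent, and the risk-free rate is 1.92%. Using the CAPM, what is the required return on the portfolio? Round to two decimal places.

β_Jory = 0.02931 / 0.03238 = 0.9052
β_Eskola = 0.05306 / 0.03238 = 1.6387
β_Dray = 0.06763 / 0.03238 = 2.0886
β_Ingram = 0.00961 / 0.03238 = 0.2968
β_Sable = 0.05300 / 0.03238 = 1.6368
β_P = Σ w_i β_i = 0.25×0.9052 + 0.19×1.6387 + 0.15×2.0886 + 0.05×0.2968 + 0.36×1.6368 = 1.4550
E(R_P) = R_f + β_P × MRP = 1.92% + 1.4550 × 7.84% = 13.33%

13.33%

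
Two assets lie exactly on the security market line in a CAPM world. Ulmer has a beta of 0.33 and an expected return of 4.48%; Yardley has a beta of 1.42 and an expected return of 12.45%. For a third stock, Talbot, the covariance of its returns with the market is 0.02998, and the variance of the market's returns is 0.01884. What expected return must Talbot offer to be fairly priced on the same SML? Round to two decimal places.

13.70%

MRP = (12.45% − 4.48%) / (1.42 − 0.33) = 7.3119%
R_f = 4.48% − 0.33 × 7.3119% = 2.0671%
β_Talbot = Cov / Var(R_m) = 0.02998 / 0.01884 = 1.5913
E(R_Talbot) = R_f + β × MRP = 2.0671% + 1.5913 × 7.3119% = 13.70%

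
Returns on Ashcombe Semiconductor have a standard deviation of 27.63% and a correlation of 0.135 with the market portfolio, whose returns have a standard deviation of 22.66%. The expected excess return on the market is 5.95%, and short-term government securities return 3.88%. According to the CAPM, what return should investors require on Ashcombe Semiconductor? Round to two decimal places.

4.86%

β = ρ × σ_i / σ_m = 0.135 × 27.63% / 22.66% = 0.1646
E(R) = 3.88% + 0.1646 × 5.95% = 4.86%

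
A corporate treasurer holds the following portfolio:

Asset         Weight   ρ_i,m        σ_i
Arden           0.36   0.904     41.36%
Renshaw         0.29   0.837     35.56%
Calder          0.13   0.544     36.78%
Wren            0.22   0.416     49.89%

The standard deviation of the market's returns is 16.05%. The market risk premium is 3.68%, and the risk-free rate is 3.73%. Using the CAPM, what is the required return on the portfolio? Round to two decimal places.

β_Arden = 0.904 × 41.36% / 16.05% = 2.3296
β_Renshaw = 0.837 × 35.56% / 16.05% = 1.8544
β_Calder = 0.544 × 36.78% / 16.05% = 1.2466
β_Wren = 0.416 × 49.89% / 16.05% = 1.2931
β_P = Σ w_i β_i = 0.36×2.3296 + 0.29×1.8544 + 0.13×1.2466 + 0.22×1.2931 = 1.8230
E(R_P) = R_f + β_P × MRP = 3.73% + 1.8230 × 3.68% = 10.44%

10.44%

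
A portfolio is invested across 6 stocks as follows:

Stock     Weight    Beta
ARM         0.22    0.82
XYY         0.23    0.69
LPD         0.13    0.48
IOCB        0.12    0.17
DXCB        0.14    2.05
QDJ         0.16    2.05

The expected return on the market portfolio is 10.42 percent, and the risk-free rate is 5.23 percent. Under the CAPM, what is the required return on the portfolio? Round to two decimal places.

10.61%

β_P = Σ w_i β_i = 0.22×0.82 + 0.23×0.69 + 0.13×0.48 + 0.12×0.17 + 0.14×2.05 + 0.16×2.05 = 1.0369
MRP = 10.42% − 5.23% = 5.19%
E(R_P) = R_f + β_P × MRP = 5.23% + 1.0369 × 5.19% = 10.61%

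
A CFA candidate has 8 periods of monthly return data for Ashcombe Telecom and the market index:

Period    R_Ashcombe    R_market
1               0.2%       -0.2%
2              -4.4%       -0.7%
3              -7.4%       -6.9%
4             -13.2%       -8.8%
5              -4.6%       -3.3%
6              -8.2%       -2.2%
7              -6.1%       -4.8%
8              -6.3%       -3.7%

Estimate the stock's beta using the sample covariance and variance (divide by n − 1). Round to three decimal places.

1.063

Mean R_i = (0.2 − 4.4 − 7.4 − 13.2 − 4.6 − 8.2 − 6.1 − 6.3) / 8 = -6.2500%
Mean R_m = (-0.2 − 0.7 − 6.9 − 8.8 − 3.3 − 2.2 − 4.8 − 3.7) / 8 = -3.8250%
Σ(R_i − R̄_i)(R_m − R̄_m) = 64.8200  ⇒  Cov = 64.8200 / 7 = 9.2600
Σ(R_m − R̄_m)² = 60.9950  ⇒  Var(R_m) = 60.9950 / 7 = 8.7136
β = Cov / Var(R_m) = 9.2600 / 8.7136 = 1.0627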